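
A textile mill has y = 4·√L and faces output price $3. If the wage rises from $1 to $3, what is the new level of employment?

From P·MP_L = w with MP_L = 2·L^(-1/2), the labor demand is L(w) = (6/w)^(2).
At w = 1: L = 36. At w = 3: L = 4.

L* = 4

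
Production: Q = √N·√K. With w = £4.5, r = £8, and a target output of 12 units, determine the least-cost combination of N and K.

Cost minimization requires the marginal rate of technical substitution to equal the input-price ratio: MP_N/MP_K = w/r.
Here MP_N/MP_K = (1/2)·(K/N)/(1/2) = (K/N). Setting this equal to 4.5/8 = 0.5625 gives K = 0.5625N.
Substituting into Q = 12: N^(1/2)·(0.5625N)^(1/2) = 12.
Solving, N = 16 and K = 9.

N* = 16, K* = 9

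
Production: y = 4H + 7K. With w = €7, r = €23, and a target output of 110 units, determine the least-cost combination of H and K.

The inputs are perfect substitutes, so the firm uses whichever has the lower cost per unit of output.
Cost per unit of output via H is w/4 = 1.75; via K it is r/7 = 23/7. H is cheaper.
Producing y = 110 with H alone: H = 27.5, K = 0.

H* = 27.5, K* = 0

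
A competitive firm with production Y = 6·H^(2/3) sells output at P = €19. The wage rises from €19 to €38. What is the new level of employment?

H* = 8

From P·MP_H = w with MP_H = 4·H^(-1/3), the labor demand is H(w) = (76/w)^(3).
At w = 19: H = 64. At w = 38: H = 8.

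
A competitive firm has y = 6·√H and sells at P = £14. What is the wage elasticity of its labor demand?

ε = -2

MP_H = (1/2)·6·H^(-1/2), so P·MP_H = w gives 42·H^(-1/2) = w.
Solving, H(w) = (42/w)^(2). This is a constant-elasticity form: H ∝ w^(−2), so ε = −2.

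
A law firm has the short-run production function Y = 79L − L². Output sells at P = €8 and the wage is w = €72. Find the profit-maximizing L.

The marginal product of L is MP_L = 79 − 2L.
A price-taking firm hires until the value of the marginal product equals the wage: P·MP_L = w, so 8·(79 − 2L) = 72.
Then 79 − 2L = 9, giving L = 35.

L* = 35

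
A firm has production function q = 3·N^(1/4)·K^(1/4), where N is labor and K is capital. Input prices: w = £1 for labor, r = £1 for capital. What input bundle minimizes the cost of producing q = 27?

N* = 81, K* = 81

Cost minimization requires the marginal rate of technical substitution to equal the input-price ratio: MP_N/MP_K = w/r.
Here MP_N/MP_K = (1/4)·(K/N)/(1/4) = (K/N). Setting this equal to 1/1 = 1 gives K = N.
Substituting into q = 27: 3·N^(1/4)·(N)^(1/4) = 27.
Solving, N = 81 and K = 81.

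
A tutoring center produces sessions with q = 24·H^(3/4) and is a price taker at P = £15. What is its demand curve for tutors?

MP_H = (3/4)·24·H^(-1/4) = 18·H^(-1/4).
Setting P·MP_H = w: 270·H^(-1/4) = w.
Solving for H: H^(-1/4) = w/270, so H = (270/w)^(4).

H(w) = (270/w)^(4)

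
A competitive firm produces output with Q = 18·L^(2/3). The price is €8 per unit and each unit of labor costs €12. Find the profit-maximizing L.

L* = 512

MP_L = (2/3)·18·L^(-1/3) = 12·L^(-1/3).
Profit maximization for a price taker requires P·MP_L = w: 8·12·L^(-1/3) = 12.
So L^(-1/3) = 0.125, which gives L = 512.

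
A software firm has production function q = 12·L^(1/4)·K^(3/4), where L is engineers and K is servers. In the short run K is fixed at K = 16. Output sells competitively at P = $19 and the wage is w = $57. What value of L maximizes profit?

L* = 16

With K = 16, MP_L = (1/4)·12·L^(-3/4)·16^(3/4) = 24·L^(-3/4).
Profit maximization for a price taker requires P·MP_L = w: 19·24·L^(-3/4) = 57.
So L^(-3/4) = 0.125, which gives L = 16.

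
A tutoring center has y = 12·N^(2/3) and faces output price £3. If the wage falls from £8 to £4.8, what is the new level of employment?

From P·MP_N = w with MP_N = 8·N^(-1/3), the labor demand is N(w) = (24/w)^(3).
At w = 8: N = 27. At w = 4.8: N = 125.

N* = 125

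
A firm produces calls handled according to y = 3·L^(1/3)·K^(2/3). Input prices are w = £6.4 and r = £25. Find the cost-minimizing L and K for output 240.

Cost minimization requires the marginal rate of technical substitution to equal the input-price ratio: MP_L/MP_K = w/r.
Here MP_L/MP_K = (1/3)·(K/L)/(2/3) = 0.5·(K/L). Setting this equal to 6.4/25 = 0.256 gives K = 0.512L.
Substituting into y = 240: 3·L^(1/3)·(0.512L)^(2/3) = 240.
Solving, L = 125 and K = 64.

L* = 125, K* = 64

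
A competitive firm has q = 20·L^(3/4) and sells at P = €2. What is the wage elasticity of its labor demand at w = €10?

MP_L = (3/4)·20·L^(-1/4), so P·MP_L = w gives 30·L^(-1/4) = w.
Solving, L(w) = (30/w)^(4). This is a constant-elasticity form: L ∝ w^(−4), so ε = −4.

ε = -4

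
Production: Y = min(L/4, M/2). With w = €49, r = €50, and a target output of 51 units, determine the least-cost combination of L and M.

With a fixed-proportions technology, the cost-minimizing bundle uses no slack in either input: L/4 = M/2 = Y.
So L = 4·51 = 204 and M = 2·51 = 102.

L* = 204, M* = 102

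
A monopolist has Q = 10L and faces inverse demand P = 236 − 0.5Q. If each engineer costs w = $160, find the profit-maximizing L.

Marginal revenue from the inverse demand is MR = 236 − Q.
The marginal product is MP_L = 10.
A monopolist hires until marginal revenue product equals the wage: MR·MP_L = w.
(236 − 10L)·10 = 160, so L = 22.

L* = 22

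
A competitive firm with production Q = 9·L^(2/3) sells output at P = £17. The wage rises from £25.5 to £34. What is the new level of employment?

From P·MP_L = w with MP_L = 6·L^(-1/3), the labor demand is L(w) = (102/w)^(3).
At w = 25.5: L = 64. At w = 34: L = 27.

L* = 27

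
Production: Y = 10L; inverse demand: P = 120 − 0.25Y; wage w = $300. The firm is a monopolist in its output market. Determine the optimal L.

Marginal revenue from the inverse demand is MR = 120 − 0.5Y.
The marginal product is MP_L = 10.
A monopolist hires until marginal revenue product equals the wage: MR·MP_L = w.
(120 − 5L)·10 = 300, so L = 18.

L* = 18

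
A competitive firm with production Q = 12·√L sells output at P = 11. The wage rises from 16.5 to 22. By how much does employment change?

ΔL = -7

From P·MP_L = w with MP_L = 6·L^(-1/2), the labor demand is L(w) = (66/w)^(2).
At w = 16.5: L = 16. At w = 22: L = 9.
ΔL = 9 − 16 = -7.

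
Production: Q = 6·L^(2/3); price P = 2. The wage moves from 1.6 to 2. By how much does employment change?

ΔL = -61

From P·MP_L = w with MP_L = 4·L^(-1/3), the labor demand is L(w) = (8/w)^(3).
At w = 1.6: L = 125. At w = 2: L = 64.
ΔL = 64 − 125 = -61.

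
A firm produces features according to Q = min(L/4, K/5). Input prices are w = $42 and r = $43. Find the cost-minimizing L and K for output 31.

L* = 124, K* = 155

With a fixed-proportions technology, the cost-minimizing bundle uses no slack in either input: L/4 = K/5 = Q.
So L = 4·31 = 124 and K = 5·31 = 155.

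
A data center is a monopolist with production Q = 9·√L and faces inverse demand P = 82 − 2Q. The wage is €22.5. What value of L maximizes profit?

Marginal revenue from the inverse demand is MR = 82 − 4Q.
The marginal product is MP_L = 4.5·L^(-1/2).
A monopolist hires until marginal revenue product equals the wage: MR·MP_L = w.
At L, Q = 9·√L. Substituting and solving: (82 − 36·√L)·4.5·L^(-1/2) = 22.5 gives L = 4.

L* = 4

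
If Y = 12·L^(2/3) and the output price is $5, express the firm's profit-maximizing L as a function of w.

L(w) = 64000/w³

MP_L = (2/3)·12·L^(-1/3) = 8·L^(-1/3).
Setting P·MP_L = w: 40·L^(-1/3) = w.
Solving for L: L^(-1/3) = w/40, so L = (40/w)^(3).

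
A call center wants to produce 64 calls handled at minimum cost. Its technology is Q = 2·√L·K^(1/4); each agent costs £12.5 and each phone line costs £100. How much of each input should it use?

Cost minimization requires the marginal rate of technical substitution to equal the input-price ratio: MP_L/MP_K = w/r.
Here MP_L/MP_K = (1/2)·(K/L)/(1/4) = 2·(K/L). Setting this equal to 12.5/100 = 0.125 gives K = 0.0625L.
Substituting into Q = 64: 2·L^(1/2)·(0.0625L)^(1/4) = 64.
Solving, L = 256 and K = 16.

L* = 256, K* = 16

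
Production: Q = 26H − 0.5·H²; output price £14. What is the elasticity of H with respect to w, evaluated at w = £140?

ε = -0.625

From P·MP_H = w with MP_H = 26 − H, labor demand is H(w) = 26 − w/14.
dH/dw = −1/(14) = -1/14.
At w = 140, H = 16, so ε = (dH/dw)·(w/H) = (-1/14)·(140/16) = -0.625.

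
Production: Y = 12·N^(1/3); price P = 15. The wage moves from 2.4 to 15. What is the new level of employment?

From P·MP_N = w with MP_N = 4·N^(-2/3), the labor demand is N(w) = (60/w)^(3/2).
At w = 2.4: N = 125. At w = 15: N = 8.

N* = 8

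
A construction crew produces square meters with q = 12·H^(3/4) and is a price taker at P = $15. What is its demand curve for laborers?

MP_H = (3/4)·12·H^(-1/4) = 9·H^(-1/4).
Setting P·MP_H = w: 135·H^(-1/4) = w.
Solving for H: H^(-1/4) = w/135, so H = (135/w)^(4).

H(w) = (135/w)^(4)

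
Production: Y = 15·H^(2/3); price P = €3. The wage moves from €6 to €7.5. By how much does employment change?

From P·MP_H = w with MP_H = 10·H^(-1/3), the labor demand is H(w) = (30/w)^(3).
At w = 6: H = 125. At w = 7.5: H = 64.
ΔH = 64 − 125 = -61.

ΔH = -61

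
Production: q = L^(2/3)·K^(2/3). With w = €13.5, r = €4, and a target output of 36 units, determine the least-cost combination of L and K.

L* = 8, K* = 27

Cost minimization requires the marginal rate of technical substitution to equal the input-price ratio: MP_L/MP_K = w/r.
Here MP_L/MP_K = (2/3)·(K/L)/(2/3) = (K/L). Setting this equal to 13.5/4 = 3.375 gives K = 3.375L.
Substituting into q = 36: L^(2/3)·(3.375L)^(2/3) = 36.
Solving, L = 8 and K = 27.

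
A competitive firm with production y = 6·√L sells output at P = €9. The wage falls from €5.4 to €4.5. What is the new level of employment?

From P·MP_L = w with MP_L = 3·L^(-1/2), the labor demand is L(w) = (27/w)^(2).
At w = 5.4: L = 25. At w = 4.5: L = 36.

L* = 36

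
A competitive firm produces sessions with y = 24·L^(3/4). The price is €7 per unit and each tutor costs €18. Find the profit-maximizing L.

L* = 2401

MP_L = (3/4)·24·L^(-1/4) = 18·L^(-1/4).
Profit maximization for a price taker requires P·MP_L = w: 7·18·L^(-1/4) = 18.
So L^(-1/4) = 1/7, which gives L = 2401.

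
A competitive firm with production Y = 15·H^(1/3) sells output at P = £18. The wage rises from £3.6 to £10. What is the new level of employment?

H* = 27

From P·MP_H = w with MP_H = 5·H^(-2/3), the labor demand is H(w) = (90/w)^(3/2).
At w = 3.6: H = 125. At w = 10: H = 27.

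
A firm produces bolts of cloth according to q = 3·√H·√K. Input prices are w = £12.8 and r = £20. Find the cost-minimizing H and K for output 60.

H* = 25, K* = 16

Cost minimization requires the marginal rate of technical substitution to equal the input-price ratio: MP_H/MP_K = w/r.
Here MP_H/MP_K = (1/2)·(K/H)/(1/2) = (K/H). Setting this equal to 12.8/20 = 0.64 gives K = 0.64H.
Substituting into q = 60: 3·H^(1/2)·(0.64H)^(1/2) = 60.
Solving, H = 25 and K = 16.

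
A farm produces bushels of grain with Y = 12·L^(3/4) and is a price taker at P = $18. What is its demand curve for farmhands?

L(w) = (162/w)^(4)

MP_L = (3/4)·12·L^(-1/4) = 9·L^(-1/4).
Setting P·MP_L = w: 162·L^(-1/4) = w.
Solving for L: L^(-1/4) = w/162, so L = (162/w)^(4).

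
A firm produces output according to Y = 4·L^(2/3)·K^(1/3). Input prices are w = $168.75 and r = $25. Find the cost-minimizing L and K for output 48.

Cost minimization requires the marginal rate of technical substitution to equal the input-price ratio: MP_L/MP_K = w/r.
Here MP_L/MP_K = (2/3)·(K/L)/(1/3) = 2·(K/L). Setting this equal to 168.75/25 = 6.75 gives K = 3.375L.
Substituting into Y = 48: 4·L^(2/3)·(3.375L)^(1/3) = 48.
Solving, L = 8 and K = 27.

L* = 8, K* = 27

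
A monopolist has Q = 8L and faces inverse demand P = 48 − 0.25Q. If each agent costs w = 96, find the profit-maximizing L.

Marginal revenue from the inverse demand is MR = 48 − 0.5Q.
The marginal product is MP_L = 8.
A monopolist hires until marginal revenue product equals the wage: MR·MP_L = w.
(48 − 4L)·8 = 96, so L = 9.

L* = 9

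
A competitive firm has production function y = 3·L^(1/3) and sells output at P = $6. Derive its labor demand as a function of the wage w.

MP_L = (1/3)·3·L^(-2/3) = L^(-2/3).
Setting P·MP_L = w: 6·L^(-2/3) = w.
Solving for L: L^(-2/3) = w/6, so L = (6/w)^(3/2).

L(w) = (6/w)^(3/2)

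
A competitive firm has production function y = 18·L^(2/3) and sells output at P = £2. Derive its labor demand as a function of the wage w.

L(w) = 13824/w³

MP_L = (2/3)·18·L^(-1/3) = 12·L^(-1/3).
Setting P·MP_L = w: 24·L^(-1/3) = w.
Solving for L: L^(-1/3) = w/24, so L = (24/w)^(3).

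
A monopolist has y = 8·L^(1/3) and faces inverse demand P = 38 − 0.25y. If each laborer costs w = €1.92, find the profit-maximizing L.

L* = 125

Marginal revenue from the inverse demand is MR = 38 − 0.5y.
The marginal product is MP_L = (8/3)·L^(-2/3).
A monopolist hires until marginal revenue product equals the wage: MR·MP_L = w.
At L, y = 8·L^(1/3). Substituting and solving: (38 − 4·L^(1/3))·(8/3)·L^(-2/3) = 1.92 gives L = 125.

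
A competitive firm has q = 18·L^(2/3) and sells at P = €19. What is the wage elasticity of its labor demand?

MP_L = (2/3)·18·L^(-1/3), so P·MP_L = w gives 228·L^(-1/3) = w.
Solving, L(w) = (228/w)^(3). This is a constant-elasticity form: L ∝ w^(−3), so ε = −3.

ε = -3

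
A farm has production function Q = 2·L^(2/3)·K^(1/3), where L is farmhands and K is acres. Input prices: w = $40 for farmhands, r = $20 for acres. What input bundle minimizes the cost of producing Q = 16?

L* = 8, K* = 8

Cost minimization requires the marginal rate of technical substitution to equal the input-price ratio: MP_L/MP_K = w/r.
Here MP_L/MP_K = (2/3)·(K/L)/(1/3) = 2·(K/L). Setting this equal to 40/20 = 2 gives K = L.
Substituting into Q = 16: 2·L^(2/3)·(L)^(1/3) = 16.
Solving, L = 8 and K = 8.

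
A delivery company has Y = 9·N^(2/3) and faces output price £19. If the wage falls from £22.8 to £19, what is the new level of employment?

From P·MP_N = w with MP_N = 6·N^(-1/3), the labor demand is N(w) = (114/w)^(3).
At w = 22.8: N = 125. At w = 19: N = 216.

N* = 216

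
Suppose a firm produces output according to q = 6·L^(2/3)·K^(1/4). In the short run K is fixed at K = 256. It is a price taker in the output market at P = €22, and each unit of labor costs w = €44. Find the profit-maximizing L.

L* = 512

With K = 256, MP_L = (2/3)·6·L^(-1/3)·256^(1/4) = 16·L^(-1/3).
Profit maximization for a price taker requires P·MP_L = w: 22·16·L^(-1/3) = 44.
So L^(-1/3) = 0.125, which gives L = 512.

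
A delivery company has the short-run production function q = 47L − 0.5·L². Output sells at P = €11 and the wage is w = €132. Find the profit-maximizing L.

L* = 35

The marginal product of L is MP_L = 47 − L.
A price-taking firm hires until the value of the marginal product equals the wage: P·MP_L = w, so 11·(47 − L) = 132.
Then 47 − L = 12, giving L = 35.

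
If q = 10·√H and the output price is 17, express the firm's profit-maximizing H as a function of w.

H(w) = 7225/w²

MP_H = (1/2)·10·H^(-1/2) = 5·H^(-1/2).
Setting P·MP_H = w: 85·H^(-1/2) = w.
Solving for H: H^(-1/2) = w/85, so H = (85/w)^(2).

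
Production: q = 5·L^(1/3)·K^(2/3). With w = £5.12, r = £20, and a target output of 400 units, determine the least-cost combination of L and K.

L* = 125, K* = 64

Cost minimization requires the marginal rate of technical substitution to equal the input-price ratio: MP_L/MP_K = w/r.
Here MP_L/MP_K = (1/3)·(K/L)/(2/3) = 0.5·(K/L). Setting this equal to 5.12/20 = 0.256 gives K = 0.512L.
Substituting into q = 400: 5·L^(1/3)·(0.512L)^(2/3) = 400.
Solving, L = 125 and K = 64.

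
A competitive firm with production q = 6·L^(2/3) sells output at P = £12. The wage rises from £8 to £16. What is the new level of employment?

From P·MP_L = w with MP_L = 4·L^(-1/3), the labor demand is L(w) = (48/w)^(3).
At w = 8: L = 216. At w = 16: L = 27.

L* = 27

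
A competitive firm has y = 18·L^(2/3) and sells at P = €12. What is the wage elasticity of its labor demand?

ε = -3

MP_L = (2/3)·18·L^(-1/3), so P·MP_L = w gives 144·L^(-1/3) = w.
Solving, L(w) = (144/w)^(3). This is a constant-elasticity form: L ∝ w^(−3), so ε = −3.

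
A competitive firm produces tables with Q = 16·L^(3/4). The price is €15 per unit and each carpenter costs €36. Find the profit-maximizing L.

MP_L = (3/4)·16·L^(-1/4) = 12·L^(-1/4).
Profit maximization for a price taker requires P·MP_L = w: 15·12·L^(-1/4) = 36.
So L^(-1/4) = 0.2, which gives L = 625.

L* = 625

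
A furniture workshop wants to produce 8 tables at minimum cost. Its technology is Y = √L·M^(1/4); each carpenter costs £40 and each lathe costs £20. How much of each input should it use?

L* = 16, M* = 16

Cost minimization requires the marginal rate of technical substitution to equal the input-price ratio: MP_L/MP_M = w/r.
Here MP_L/MP_M = (1/2)·(M/L)/(1/4) = 2·(M/L). Setting this equal to 40/20 = 2 gives M = L.
Substituting into Y = 8: L^(1/2)·(L)^(1/4) = 8.
Solving, L = 16 and M = 16.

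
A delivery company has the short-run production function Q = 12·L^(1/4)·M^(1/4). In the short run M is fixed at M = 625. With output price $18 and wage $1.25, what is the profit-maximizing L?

With M = 625, MP_L = (1/4)·12·L^(-3/4)·625^(1/4) = 15·L^(-3/4).
Profit maximization for a price taker requires P·MP_L = w: 18·15·L^(-3/4) = 1.25.
So L^(-3/4) = 1/216, which gives L = 1296.

L* = 1296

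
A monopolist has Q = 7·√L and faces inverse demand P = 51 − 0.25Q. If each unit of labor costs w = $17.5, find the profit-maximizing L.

Marginal revenue from the inverse demand is MR = 51 − 0.5Q.
The marginal product is MP_L = 3.5·L^(-1/2).
A monopolist hires until marginal revenue product equals the wage: MR·MP_L = w.
At L, Q = 7·√L. Substituting and solving: (51 − 3.5·√L)·3.5·L^(-1/2) = 17.5 gives L = 36.

L* = 36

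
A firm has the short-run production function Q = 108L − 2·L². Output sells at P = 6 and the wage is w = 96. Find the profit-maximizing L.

L* = 23

The marginal product of L is MP_L = 108 − 4L.
A price-taking firm hires until the value of the marginal product equals the wage: P·MP_L = w, so 6·(108 − 4L) = 96.
Then 108 − 4L = 16, giving L = 23.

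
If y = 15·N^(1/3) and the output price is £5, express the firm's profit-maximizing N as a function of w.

N(w) = (25/w)^(3/2)

MP_N = (1/3)·15·N^(-2/3) = 5·N^(-2/3).
Setting P·MP_N = w: 25·N^(-2/3) = w.
Solving for N: N^(-2/3) = w/25, so N = (25/w)^(3/2).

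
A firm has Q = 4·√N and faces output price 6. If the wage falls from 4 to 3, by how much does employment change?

ΔN = 7

From P·MP_N = w with MP_N = 2·N^(-1/2), the labor demand is N(w) = (12/w)^(2).
At w = 4: N = 9. At w = 3: N = 16.
ΔN = 16 − 9 = 7.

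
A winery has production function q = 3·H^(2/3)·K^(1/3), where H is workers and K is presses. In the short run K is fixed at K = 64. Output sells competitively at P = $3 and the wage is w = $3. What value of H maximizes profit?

With K = 64, MP_H = (2/3)·3·H^(-1/3)·64^(1/3) = 8·H^(-1/3).
Profit maximization for a price taker requires P·MP_H = w: 3·8·H^(-1/3) = 3.
So H^(-1/3) = 0.125, which gives H = 512.

H* = 512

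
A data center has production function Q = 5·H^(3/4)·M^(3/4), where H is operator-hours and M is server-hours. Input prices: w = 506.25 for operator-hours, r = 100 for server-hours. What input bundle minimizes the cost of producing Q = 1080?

Cost minimization requires the marginal rate of technical substitution to equal the input-price ratio: MP_H/MP_M = w/r.
Here MP_H/MP_M = (3/4)·(M/H)/(3/4) = (M/H). Setting this equal to 506.25/100 = 5.0625 gives M = 5.0625H.
Substituting into Q = 1080: 5·H^(3/4)·(5.0625H)^(3/4) = 1080.
Solving, H = 16 and M = 81.

H* = 16, M* = 81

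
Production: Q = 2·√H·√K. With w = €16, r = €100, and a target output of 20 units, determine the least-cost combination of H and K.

H* = 25, K* = 4

Cost minimization requires the marginal rate of technical substitution to equal the input-price ratio: MP_H/MP_K = w/r.
Here MP_H/MP_K = (1/2)·(K/H)/(1/2) = (K/H). Setting this equal to 16/100 = 0.16 gives K = 0.16H.
Substituting into Q = 20: 2·H^(1/2)·(0.16H)^(1/2) = 20.
Solving, H = 25 and K = 4.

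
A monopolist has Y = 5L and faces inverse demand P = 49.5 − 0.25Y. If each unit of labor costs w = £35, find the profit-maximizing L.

Marginal revenue from the inverse demand is MR = 49.5 − 0.5Y.
The marginal product is MP_L = 5.
A monopolist hires until marginal revenue product equals the wage: MR·MP_L = w.
(49.5 − 2.5L)·5 = 35, so L = 17.

L* = 17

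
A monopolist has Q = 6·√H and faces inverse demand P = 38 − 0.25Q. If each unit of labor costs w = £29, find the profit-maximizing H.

Marginal revenue from the inverse demand is MR = 38 − 0.5Q.
The marginal product is MP_H = 3·H^(-1/2).
A monopolist hires until marginal revenue product equals the wage: MR·MP_H = w.
At H, Q = 6·√H. Substituting and solving: (38 − 3·√H)·3·H^(-1/2) = 29 gives H = 9.

H* = 9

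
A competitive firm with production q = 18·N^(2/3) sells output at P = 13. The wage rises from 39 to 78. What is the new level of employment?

From P·MP_N = w with MP_N = 12·N^(-1/3), the labor demand is N(w) = (156/w)^(3).
At w = 39: N = 64. At w = 78: N = 8.

N* = 8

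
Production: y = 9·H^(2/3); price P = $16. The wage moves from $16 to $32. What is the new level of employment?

H* = 27

From P·MP_H = w with MP_H = 6·H^(-1/3), the labor demand is H(w) = (96/w)^(3).
At w = 16: H = 216. At w = 32: H = 27.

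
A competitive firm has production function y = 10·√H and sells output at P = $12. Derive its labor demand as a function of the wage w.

H(w) = 3600/w²

MP_H = (1/2)·10·H^(-1/2) = 5·H^(-1/2).
Setting P·MP_H = w: 60·H^(-1/2) = w.
Solving for H: H^(-1/2) = w/60, so H = (60/w)^(2).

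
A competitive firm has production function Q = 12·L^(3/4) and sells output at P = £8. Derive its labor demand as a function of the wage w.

MP_L = (3/4)·12·L^(-1/4) = 9·L^(-1/4).
Setting P·MP_L = w: 72·L^(-1/4) = w.
Solving for L: L^(-1/4) = w/72, so L = (72/w)^(4).

L(w) = (72/w)^(4)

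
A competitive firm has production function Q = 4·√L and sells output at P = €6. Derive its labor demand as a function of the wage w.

MP_L = (1/2)·4·L^(-1/2) = 2·L^(-1/2).
Setting P·MP_L = w: 12·L^(-1/2) = w.
Solving for L: L^(-1/2) = w/12, so L = (12/w)^(2).

L(w) = 144/w²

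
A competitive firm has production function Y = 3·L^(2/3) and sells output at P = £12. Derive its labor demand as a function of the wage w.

MP_L = (2/3)·3·L^(-1/3) = 2·L^(-1/3).
Setting P·MP_L = w: 24·L^(-1/3) = w.
Solving for L: L^(-1/3) = w/24, so L = (24/w)^(3).

L(w) = 13824/w³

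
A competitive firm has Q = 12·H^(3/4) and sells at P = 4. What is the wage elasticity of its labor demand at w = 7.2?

MP_H = (3/4)·12·H^(-1/4), so P·MP_H = w gives 36·H^(-1/4) = w.
Solving, H(w) = (36/w)^(4). This is a constant-elasticity form: H ∝ w^(−4), so ε = −4.

ε = -4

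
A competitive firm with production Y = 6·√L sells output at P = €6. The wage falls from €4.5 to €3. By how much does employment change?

From P·MP_L = w with MP_L = 3·L^(-1/2), the labor demand is L(w) = (18/w)^(2).
At w = 4.5: L = 16. At w = 3: L = 36.
ΔL = 36 − 16 = 20.

ΔL = 20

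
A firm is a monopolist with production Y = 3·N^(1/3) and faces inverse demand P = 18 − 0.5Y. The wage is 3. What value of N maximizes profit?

Marginal revenue from the inverse demand is MR = 18 − Y.
The marginal product is MP_N = N^(-2/3).
A monopolist hires until marginal revenue product equals the wage: MR·MP_N = w.
At N, Y = 3·N^(1/3). Substituting and solving: (18 − 3·N^(1/3))·N^(-2/3) = 3 gives N = 8.

N* = 8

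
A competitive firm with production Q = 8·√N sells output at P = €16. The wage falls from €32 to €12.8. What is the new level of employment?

From P·MP_N = w with MP_N = 4·N^(-1/2), the labor demand is N(w) = (64/w)^(2).
At w = 32: N = 4. At w = 12.8: N = 25.

N* = 25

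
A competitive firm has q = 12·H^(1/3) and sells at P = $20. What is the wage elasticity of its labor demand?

ε = -1.5

MP_H = (1/3)·12·H^(-2/3), so P·MP_H = w gives 80·H^(-2/3) = w.
Solving, H(w) = (80/w)^(3/2). This is a constant-elasticity form: H ∝ w^(−3/2), so ε = −3/2.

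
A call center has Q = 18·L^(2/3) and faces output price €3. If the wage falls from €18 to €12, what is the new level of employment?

From P·MP_L = w with MP_L = 12·L^(-1/3), the labor demand is L(w) = (36/w)^(3).
At w = 18: L = 8. At w = 12: L = 27.

L* = 27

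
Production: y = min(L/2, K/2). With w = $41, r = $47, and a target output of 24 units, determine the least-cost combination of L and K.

L* = 48, K* = 48

With a fixed-proportions technology, the cost-minimizing bundle uses no slack in either input: L/2 = K/2 = y.
So L = 2·24 = 48 and K = 2·24 = 48.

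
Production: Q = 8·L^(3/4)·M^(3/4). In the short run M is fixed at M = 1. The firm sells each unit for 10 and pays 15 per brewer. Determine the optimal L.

With M = 1, MP_L = (3/4)·8·L^(-1/4)·1^(3/4) = 6·L^(-1/4).
Profit maximization for a price taker requires P·MP_L = w: 10·6·L^(-1/4) = 15.
So L^(-1/4) = 0.25, which gives L = 256.

L* = 256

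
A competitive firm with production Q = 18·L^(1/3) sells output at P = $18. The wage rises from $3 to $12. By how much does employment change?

From P·MP_L = w with MP_L = 6·L^(-2/3), the labor demand is L(w) = (108/w)^(3/2).
At w = 3: L = 216. At w = 12: L = 27.
ΔL = 27 − 216 = -189.

ΔL = -189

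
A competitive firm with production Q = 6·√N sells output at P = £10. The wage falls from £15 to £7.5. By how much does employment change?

ΔN = 12

From P·MP_N = w with MP_N = 3·N^(-1/2), the labor demand is N(w) = (30/w)^(2).
At w = 15: N = 4. At w = 7.5: N = 16.
ΔN = 16 − 4 = 12.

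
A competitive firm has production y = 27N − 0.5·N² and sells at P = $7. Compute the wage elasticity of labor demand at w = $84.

From P·MP_N = w with MP_N = 27 − N, labor demand is N(w) = 27 − w/7.
dN/dw = −1/(7) = -1/7.
At w = 84, N = 15, so ε = (dN/dw)·(w/N) = (-1/7)·(84/15) = -0.8.

ε = -0.8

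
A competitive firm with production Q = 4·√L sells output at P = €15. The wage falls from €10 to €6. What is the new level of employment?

L* = 25

From P·MP_L = w with MP_L = 2·L^(-1/2), the labor demand is L(w) = (30/w)^(2).
At w = 10: L = 9. At w = 6: L = 25.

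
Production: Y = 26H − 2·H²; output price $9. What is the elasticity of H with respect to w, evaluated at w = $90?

ε = -0.625

From P·MP_H = w with MP_H = 26 − 4H, labor demand is H(w) = (26 − w/9)/4.
dH/dw = −1/(36) = -1/36.
At w = 90, H = 4, so ε = (dH/dw)·(w/H) = (-1/36)·(90/4) = -0.625.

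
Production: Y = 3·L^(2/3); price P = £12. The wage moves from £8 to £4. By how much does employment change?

From P·MP_L = w with MP_L = 2·L^(-1/3), the labor demand is L(w) = (24/w)^(3).
At w = 8: L = 27. At w = 4: L = 216.
ΔL = 216 − 27 = 189.

ΔL = 189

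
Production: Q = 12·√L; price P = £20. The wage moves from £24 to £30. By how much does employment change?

From P·MP_L = w with MP_L = 6·L^(-1/2), the labor demand is L(w) = (120/w)^(2).
At w = 24: L = 25. At w = 30: L = 16.
ΔL = 16 − 25 = -9.

ΔL = -9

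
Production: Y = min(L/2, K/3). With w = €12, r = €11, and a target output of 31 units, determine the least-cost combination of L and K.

L* = 62, K* = 93

With a fixed-proportions technology, the cost-minimizing bundle uses no slack in either input: L/2 = K/3 = Y.
So L = 2·31 = 62 and K = 3·31 = 93.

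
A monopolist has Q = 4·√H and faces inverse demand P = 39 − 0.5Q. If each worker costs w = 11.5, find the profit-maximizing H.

Marginal revenue from the inverse demand is MR = 39 − Q.
The marginal product is MP_H = 2·H^(-1/2).
A monopolist hires until marginal revenue product equals the wage: MR·MP_H = w.
At H, Q = 4·√H. Substituting and solving: (39 − 4·√H)·2·H^(-1/2) = 11.5 gives H = 16.

H* = 16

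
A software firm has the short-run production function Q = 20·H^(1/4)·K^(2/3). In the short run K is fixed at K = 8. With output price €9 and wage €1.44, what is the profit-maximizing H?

With K = 8, MP_H = (1/4)·20·H^(-3/4)·8^(2/3) = 20·H^(-3/4).
Profit maximization for a price taker requires P·MP_H = w: 9·20·H^(-3/4) = 1.44.
So H^(-3/4) = 0.008, which gives H = 625.

H* = 625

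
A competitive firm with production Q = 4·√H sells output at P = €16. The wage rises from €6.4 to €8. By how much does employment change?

ΔH = -9

From P·MP_H = w with MP_H = 2·H^(-1/2), the labor demand is H(w) = (32/w)^(2).
At w = 6.4: H = 25. At w = 8: H = 16.
ΔH = 16 − 25 = -9.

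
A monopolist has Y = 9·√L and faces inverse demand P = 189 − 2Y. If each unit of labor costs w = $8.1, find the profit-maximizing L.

Marginal revenue from the inverse demand is MR = 189 − 4Y.
The marginal product is MP_L = 4.5·L^(-1/2).
A monopolist hires until marginal revenue product equals the wage: MR·MP_L = w.
At L, Y = 9·√L. Substituting and solving: (189 − 36·√L)·4.5·L^(-1/2) = 8.1 gives L = 25.

L* = 25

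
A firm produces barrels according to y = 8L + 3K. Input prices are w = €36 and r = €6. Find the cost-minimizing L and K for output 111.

L* = 0, K* = 37

The inputs are perfect substitutes, so the firm uses whichever has the lower cost per unit of output.
Cost per unit of output via L is w/8 = 4.5; via K it is r/3 = 2. K is cheaper.
Producing y = 111 with K alone: L = 0, K = 37.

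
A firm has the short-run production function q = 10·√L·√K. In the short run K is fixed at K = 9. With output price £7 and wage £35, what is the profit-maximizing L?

With K = 9, MP_L = (1/2)·10·L^(-1/2)·9^(1/2) = 15·L^(-1/2).
Profit maximization for a price taker requires P·MP_L = w: 7·15·L^(-1/2) = 35.
So L^(-1/2) = 1/3, which gives L = 9.

L* = 9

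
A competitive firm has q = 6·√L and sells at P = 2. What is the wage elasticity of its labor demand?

MP_L = (1/2)·6·L^(-1/2), so P·MP_L = w gives 6·L^(-1/2) = w.
Solving, L(w) = (6/w)^(2). This is a constant-elasticity form: L ∝ w^(−2), so ε = −2.

ε = -2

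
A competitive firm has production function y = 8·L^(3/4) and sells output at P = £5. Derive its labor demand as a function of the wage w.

L(w) = 810000/w^(4)

MP_L = (3/4)·8·L^(-1/4) = 6·L^(-1/4).
Setting P·MP_L = w: 30·L^(-1/4) = w.
Solving for L: L^(-1/4) = w/30, so L = (30/w)^(4).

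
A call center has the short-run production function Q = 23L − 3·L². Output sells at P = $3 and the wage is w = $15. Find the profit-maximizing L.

The marginal product of L is MP_L = 23 − 6L.
A price-taking firm hires until the value of the marginal product equals the wage: P·MP_L = w, so 3·(23 − 6L) = 15.
Then 23 − 6L = 5, giving L = 3.

L* = 3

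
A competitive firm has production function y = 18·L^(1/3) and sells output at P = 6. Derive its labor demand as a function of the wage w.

MP_L = (1/3)·18·L^(-2/3) = 6·L^(-2/3).
Setting P·MP_L = w: 36·L^(-2/3) = w.
Solving for L: L^(-2/3) = w/36, so L = (36/w)^(3/2).

L(w) = (36/w)^(3/2)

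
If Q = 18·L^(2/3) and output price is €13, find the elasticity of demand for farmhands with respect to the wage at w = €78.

ε = -3

MP_L = (2/3)·18·L^(-1/3), so P·MP_L = w gives 156·L^(-1/3) = w.
Solving, L(w) = (156/w)^(3). This is a constant-elasticity form: L ∝ w^(−3), so ε = −3.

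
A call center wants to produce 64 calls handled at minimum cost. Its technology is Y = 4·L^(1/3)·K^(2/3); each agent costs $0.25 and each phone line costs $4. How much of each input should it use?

Cost minimization requires the marginal rate of technical substitution to equal the input-price ratio: MP_L/MP_K = w/r.
Here MP_L/MP_K = (1/3)·(K/L)/(2/3) = 0.5·(K/L). Setting this equal to 0.25/4 = 0.0625 gives K = 0.125L.
Substituting into Y = 64: 4·L^(1/3)·(0.125L)^(2/3) = 64.
Solving, L = 64 and K = 8.

L* = 64, K* = 8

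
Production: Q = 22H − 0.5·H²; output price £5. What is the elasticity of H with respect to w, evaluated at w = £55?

ε = -1

From P·MP_H = w with MP_H = 22 − H, labor demand is H(w) = 22 − w/5.
dH/dw = −1/(5) = -0.2.
At w = 55, H = 11, so ε = (dH/dw)·(w/H) = (-0.2)·(55/11) = -1.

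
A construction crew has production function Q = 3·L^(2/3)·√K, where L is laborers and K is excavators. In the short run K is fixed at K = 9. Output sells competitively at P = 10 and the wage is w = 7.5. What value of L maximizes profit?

With K = 9, MP_L = (2/3)·3·L^(-1/3)·9^(1/2) = 6·L^(-1/3).
Profit maximization for a price taker requires P·MP_L = w: 10·6·L^(-1/3) = 7.5.
So L^(-1/3) = 0.125, which gives L = 512.

L* = 512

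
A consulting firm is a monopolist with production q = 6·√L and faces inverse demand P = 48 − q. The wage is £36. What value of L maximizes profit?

L* = 4

Marginal revenue from the inverse demand is MR = 48 − 2q.
The marginal product is MP_L = 3·L^(-1/2).
A monopolist hires until marginal revenue product equals the wage: MR·MP_L = w.
At L, q = 6·√L. Substituting and solving: (48 − 12·√L)·3·L^(-1/2) = 36 gives L = 4.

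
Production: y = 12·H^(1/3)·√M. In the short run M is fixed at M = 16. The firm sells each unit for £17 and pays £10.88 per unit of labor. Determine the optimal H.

H* = 125

With M = 16, MP_H = (1/3)·12·H^(-2/3)·16^(1/2) = 16·H^(-2/3).
Profit maximization for a price taker requires P·MP_H = w: 17·16·H^(-2/3) = 10.88.
So H^(-2/3) = 0.04, which gives H = 125.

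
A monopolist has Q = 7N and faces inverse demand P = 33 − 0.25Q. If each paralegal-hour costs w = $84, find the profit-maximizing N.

N* = 6

Marginal revenue from the inverse demand is MR = 33 − 0.5Q.
The marginal product is MP_N = 7.
A monopolist hires until marginal revenue product equals the wage: MR·MP_N = w.
(33 − 3.5N)·7 = 84, so N = 6.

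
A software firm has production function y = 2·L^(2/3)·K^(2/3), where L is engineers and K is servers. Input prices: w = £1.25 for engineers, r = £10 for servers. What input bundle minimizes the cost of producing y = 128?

L* = 64, K* = 8

Cost minimization requires the marginal rate of technical substitution to equal the input-price ratio: MP_L/MP_K = w/r.
Here MP_L/MP_K = (2/3)·(K/L)/(2/3) = (K/L). Setting this equal to 1.25/10 = 0.125 gives K = 0.125L.
Substituting into y = 128: 2·L^(2/3)·(0.125L)^(2/3) = 128.
Solving, L = 64 and K = 8.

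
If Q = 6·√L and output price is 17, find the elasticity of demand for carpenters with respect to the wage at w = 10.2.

ε = -2

MP_L = (1/2)·6·L^(-1/2), so P·MP_L = w gives 51·L^(-1/2) = w.
Solving, L(w) = (51/w)^(2). This is a constant-elasticity form: L ∝ w^(−2), so ε = −2.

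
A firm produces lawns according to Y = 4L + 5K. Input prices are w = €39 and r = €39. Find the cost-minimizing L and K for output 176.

L* = 0, K* = 35.2

The inputs are perfect substitutes, so the firm uses whichever has the lower cost per unit of output.
Cost per unit of output via L is w/4 = 9.75; via K it is r/5 = 7.8. K is cheaper.
Producing Y = 176 with K alone: L = 0, K = 35.2.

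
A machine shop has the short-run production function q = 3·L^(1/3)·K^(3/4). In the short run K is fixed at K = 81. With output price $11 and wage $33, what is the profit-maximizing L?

L* = 27

With K = 81, MP_L = (1/3)·3·L^(-2/3)·81^(3/4) = 27·L^(-2/3).
Profit maximization for a price taker requires P·MP_L = w: 11·27·L^(-2/3) = 33.
So L^(-2/3) = 1/9, which gives L = 27.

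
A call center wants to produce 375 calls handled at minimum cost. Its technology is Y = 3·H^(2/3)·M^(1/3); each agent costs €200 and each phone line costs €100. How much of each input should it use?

Cost minimization requires the marginal rate of technical substitution to equal the input-price ratio: MP_H/MP_M = w/r.
Here MP_H/MP_M = (2/3)·(M/H)/(1/3) = 2·(M/H). Setting this equal to 200/100 = 2 gives M = H.
Substituting into Y = 375: 3·H^(2/3)·(H)^(1/3) = 375.
Solving, H = 125 and M = 125.

H* = 125, M* = 125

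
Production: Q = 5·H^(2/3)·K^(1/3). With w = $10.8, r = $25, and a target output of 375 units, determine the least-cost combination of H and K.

H* = 125, K* = 27

Cost minimization requires the marginal rate of technical substitution to equal the input-price ratio: MP_H/MP_K = w/r.
Here MP_H/MP_K = (2/3)·(K/H)/(1/3) = 2·(K/H). Setting this equal to 10.8/25 = 0.432 gives K = 0.216H.
Substituting into Q = 375: 5·H^(2/3)·(0.216H)^(1/3) = 375.
Solving, H = 125 and K = 27.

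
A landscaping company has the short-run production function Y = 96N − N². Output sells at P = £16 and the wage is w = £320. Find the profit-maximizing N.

The marginal product of N is MP_N = 96 − 2N.
A price-taking firm hires until the value of the marginal product equals the wage: P·MP_N = w, so 16·(96 − 2N) = 320.
Then 96 − 2N = 20, giving N = 38.

N* = 38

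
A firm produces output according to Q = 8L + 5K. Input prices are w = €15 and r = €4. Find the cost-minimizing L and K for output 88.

The inputs are perfect substitutes, so the firm uses whichever has the lower cost per unit of output.
Cost per unit of output via L is w/8 = 1.875; via K it is r/5 = 0.8. K is cheaper.
Producing Q = 88 with K alone: L = 0, K = 17.6.

L* = 0, K* = 17.6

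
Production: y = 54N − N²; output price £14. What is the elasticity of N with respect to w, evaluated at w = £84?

From P·MP_N = w with MP_N = 54 − 2N, labor demand is N(w) = (54 − w/14)/2.
dN/dw = −1/(28) = -1/28.
At w = 84, N = 24, so ε = (dN/dw)·(w/N) = (-1/28)·(84/24) = -0.125.

ε = -0.125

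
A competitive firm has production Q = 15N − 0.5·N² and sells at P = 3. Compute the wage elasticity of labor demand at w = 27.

From P·MP_N = w with MP_N = 15 − N, labor demand is N(w) = 15 − w/3.
dN/dw = −1/(3) = -1/3.
At w = 27, N = 6, so ε = (dN/dw)·(w/N) = (-1/3)·(27/6) = -1.5.

ε = -1.5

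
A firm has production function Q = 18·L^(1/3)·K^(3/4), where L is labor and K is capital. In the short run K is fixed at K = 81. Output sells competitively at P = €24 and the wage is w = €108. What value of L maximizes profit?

L* = 216

With K = 81, MP_L = (1/3)·18·L^(-2/3)·81^(3/4) = 162·L^(-2/3).
Profit maximization for a price taker requires P·MP_L = w: 24·162·L^(-2/3) = 108.
So L^(-2/3) = 1/36, which gives L = 216.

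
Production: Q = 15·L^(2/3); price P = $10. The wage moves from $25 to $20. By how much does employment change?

ΔL = 61

From P·MP_L = w with MP_L = 10·L^(-1/3), the labor demand is L(w) = (100/w)^(3).
At w = 25: L = 64. At w = 20: L = 125.
ΔL = 125 − 64 = 61.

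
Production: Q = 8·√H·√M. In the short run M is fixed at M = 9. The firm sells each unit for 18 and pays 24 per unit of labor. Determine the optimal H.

With M = 9, MP_H = (1/2)·8·H^(-1/2)·9^(1/2) = 12·H^(-1/2).
Profit maximization for a price taker requires P·MP_H = w: 18·12·H^(-1/2) = 24.
So H^(-1/2) = 1/9, which gives H = 81.

H* = 81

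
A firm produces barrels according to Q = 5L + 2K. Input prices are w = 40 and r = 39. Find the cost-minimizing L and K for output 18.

L* = 3.6, K* = 0

The inputs are perfect substitutes, so the firm uses whichever has the lower cost per unit of output.
Cost per unit of output via L is w/5 = 8; via K it is r/2 = 19.5. L is cheaper.
Producing Q = 18 with L alone: L = 3.6, K = 0.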